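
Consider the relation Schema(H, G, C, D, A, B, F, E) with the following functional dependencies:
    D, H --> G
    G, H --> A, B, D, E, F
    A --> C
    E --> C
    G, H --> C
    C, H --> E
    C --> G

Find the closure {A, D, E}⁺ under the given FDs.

{A, C, D, E, G}

Start with {A, D, E}.
A --> C applies; add {C} → now {A, C, D, E}.
C --> G applies; add {G} → now {A, C, D, E, G}.
No further FD applies.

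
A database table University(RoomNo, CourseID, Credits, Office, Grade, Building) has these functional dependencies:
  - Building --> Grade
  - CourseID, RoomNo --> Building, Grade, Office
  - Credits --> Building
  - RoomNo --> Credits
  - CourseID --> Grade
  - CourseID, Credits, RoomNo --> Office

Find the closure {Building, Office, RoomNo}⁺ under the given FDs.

Start with {Building, Office, RoomNo}.
Building --> Grade applies; add {Grade} → now {Building, Grade, Office, RoomNo}.
RoomNo --> Credits applies; add {Credits} → now {Building, Credits, Grade, Office, RoomNo}.
No further FD applies.

{Building, Credits, Grade, Office, RoomNo}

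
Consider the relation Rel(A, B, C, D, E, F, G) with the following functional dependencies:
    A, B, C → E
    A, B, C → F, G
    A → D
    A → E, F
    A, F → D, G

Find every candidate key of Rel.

{A, B, C}

No FD produces {A, B, C}, so they must be in every candidate key.
{A, B, C} is a candidate key since {A, B, C}⁺ = {A, B, C, D, E, F, G} covers every attribute.
Every other attribute set either contains this one or has a smaller closure.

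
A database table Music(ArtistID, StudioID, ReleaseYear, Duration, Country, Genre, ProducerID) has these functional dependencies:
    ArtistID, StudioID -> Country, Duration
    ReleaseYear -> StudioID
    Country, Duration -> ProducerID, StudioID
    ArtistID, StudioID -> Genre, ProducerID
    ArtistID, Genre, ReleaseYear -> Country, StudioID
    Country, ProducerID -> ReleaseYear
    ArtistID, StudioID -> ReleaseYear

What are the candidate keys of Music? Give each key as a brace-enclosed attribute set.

{ArtistID, Country, Duration}, {ArtistID, Country, ProducerID}, {ArtistID, ReleaseYear}, {ArtistID, StudioID}

No FD produces {ArtistID}, so it must be in every candidate key.
{ArtistID, ReleaseYear} is a candidate key since {ArtistID, ReleaseYear}⁺ = {ArtistID, Country, Duration, Genre, ProducerID, ReleaseYear, StudioID} covers every attribute.
{ArtistID, StudioID} is a candidate key since {ArtistID, StudioID}⁺ = {ArtistID, Country, Duration, Genre, ProducerID, ReleaseYear, StudioID} covers every attribute.
{ArtistID, Country, Duration} is a candidate key since {ArtistID, Country, Duration}⁺ = {ArtistID, Country, Duration, Genre, ProducerID, ReleaseYear, StudioID} covers every attribute.
{ArtistID, Country, ProducerID} is a candidate key since {ArtistID, Country, ProducerID}⁺ = {ArtistID, Country, Duration, Genre, ProducerID, ReleaseYear, StudioID} covers every attribute.
Any other superkey properly contains one of these, so there are no further candidate keys.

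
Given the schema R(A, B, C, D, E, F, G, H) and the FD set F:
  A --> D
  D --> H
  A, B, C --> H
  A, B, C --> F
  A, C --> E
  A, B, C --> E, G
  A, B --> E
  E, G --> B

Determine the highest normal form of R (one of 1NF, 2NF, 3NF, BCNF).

1NF

Candidate keys: {A, B, C}, {A, C, G}. Prime attributes: {A, B, C, G}.
A --> D: {A}⁺ = {A, D, H}, which is not all of the attributes, so the left side is not a superkey — BCNF is violated.
A --> D determines the non-prime attribute {D} from a non-superkey — 3NF is violated.
Since {A} ⊂ {A, B, C} and {A}⁺ ⊇ {D, H} with {D, H} non-prime, there is a partial dependency; 2NF fails.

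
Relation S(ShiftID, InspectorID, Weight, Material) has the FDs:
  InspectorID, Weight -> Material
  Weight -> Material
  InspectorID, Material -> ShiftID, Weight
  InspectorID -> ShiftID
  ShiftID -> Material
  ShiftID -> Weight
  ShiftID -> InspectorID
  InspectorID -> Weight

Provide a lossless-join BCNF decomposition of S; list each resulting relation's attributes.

{InspectorID, ShiftID, Weight}; {Material, Weight}

Candidate keys of the original relation: {InspectorID}, {ShiftID}.
In {InspectorID, Material, ShiftID, Weight}, {Weight} is not a superkey ({Weight}⁺ restricted to this set is {Material, Weight}), so split on Weight -> Material into {Material, Weight} and {InspectorID, ShiftID, Weight}.
{Material, Weight} is in BCNF.
{InspectorID, ShiftID, Weight} is in BCNF.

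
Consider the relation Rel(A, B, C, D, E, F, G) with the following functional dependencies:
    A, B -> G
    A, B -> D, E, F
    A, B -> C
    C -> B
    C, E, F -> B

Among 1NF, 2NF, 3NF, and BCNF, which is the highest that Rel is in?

Candidate keys: {A, B}, {A, C}. Prime attributes: {A, B, C}.
C -> B: {C}⁺ = {B, C}, which is not all of the attributes, so the left side is not a superkey — BCNF is violated.
But every attribute on its right side ({B}) is prime, and the same holds for every other non-superkey FD, so 3NF still holds.

3NF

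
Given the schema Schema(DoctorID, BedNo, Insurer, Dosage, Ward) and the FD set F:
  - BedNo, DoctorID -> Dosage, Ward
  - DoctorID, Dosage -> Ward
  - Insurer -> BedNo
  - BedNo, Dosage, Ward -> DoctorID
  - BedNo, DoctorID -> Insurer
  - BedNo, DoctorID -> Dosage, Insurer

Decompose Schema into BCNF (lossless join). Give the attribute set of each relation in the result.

Candidate keys of the original relation: {BedNo, DoctorID}, {BedNo, Dosage, Ward}, {DoctorID, Insurer}, {Dosage, Insurer, Ward}.
In {BedNo, DoctorID, Dosage, Insurer, Ward}, {DoctorID, Dosage} is not a superkey ({DoctorID, Dosage}⁺ restricted to this set is {DoctorID, Dosage, Ward}), so split on DoctorID, Dosage -> Ward into {DoctorID, Dosage, Ward} and {BedNo, DoctorID, Dosage, Insurer}.
{DoctorID, Dosage, Ward}: every determinant is a superkey — BCNF.
In {BedNo, DoctorID, Dosage, Insurer}, {Insurer} is not a superkey ({Insurer}⁺ restricted to this set is {BedNo, Insurer}), so split on Insurer -> BedNo into {BedNo, Insurer} and {DoctorID, Dosage, Insurer}.
{BedNo, Insurer}: every determinant is a superkey — BCNF.
{DoctorID, Dosage, Insurer}: every determinant is a superkey — BCNF.

{BedNo, Insurer}; {DoctorID, Dosage, Insurer}; {DoctorID, Dosage, Ward}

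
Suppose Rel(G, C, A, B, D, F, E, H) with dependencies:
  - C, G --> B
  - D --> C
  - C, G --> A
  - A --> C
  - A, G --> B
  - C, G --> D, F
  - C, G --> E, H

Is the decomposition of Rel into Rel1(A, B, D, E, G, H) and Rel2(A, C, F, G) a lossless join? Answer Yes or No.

Common attributes: {A, G}; their closure is {A, B, C, D, E, F, G, H}.
Since Rel1 ⊆ {A, B, C, D, E, F, G, H}, the intersection is a superkey of Rel1; the decomposition is lossless.

Yes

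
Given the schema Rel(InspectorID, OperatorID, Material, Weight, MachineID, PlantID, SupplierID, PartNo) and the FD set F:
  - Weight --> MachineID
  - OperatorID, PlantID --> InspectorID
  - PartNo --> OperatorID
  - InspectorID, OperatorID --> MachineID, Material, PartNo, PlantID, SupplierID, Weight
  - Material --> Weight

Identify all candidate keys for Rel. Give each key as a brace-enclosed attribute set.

{InspectorID, OperatorID}, {InspectorID, PartNo}, {OperatorID, PlantID}, {PartNo, PlantID}

{InspectorID, OperatorID}⁺ = {InspectorID, MachineID, Material, OperatorID, PartNo, PlantID, SupplierID, Weight}, which is every attribute, so {InspectorID, OperatorID} is a candidate key.
{InspectorID, PartNo}⁺ = {InspectorID, MachineID, Material, OperatorID, PartNo, PlantID, SupplierID, Weight}, which is every attribute, so {InspectorID, PartNo} is a candidate key.
{OperatorID, PlantID}⁺ = {InspectorID, MachineID, Material, OperatorID, PartNo, PlantID, SupplierID, Weight}, which is every attribute, so {OperatorID, PlantID} is a candidate key.
{PartNo, PlantID}⁺ = {InspectorID, MachineID, Material, OperatorID, PartNo, PlantID, SupplierID, Weight}, which is every attribute, so {PartNo, PlantID} is a candidate key.
These are minimal and exhaustive — every other superkey contains one of them.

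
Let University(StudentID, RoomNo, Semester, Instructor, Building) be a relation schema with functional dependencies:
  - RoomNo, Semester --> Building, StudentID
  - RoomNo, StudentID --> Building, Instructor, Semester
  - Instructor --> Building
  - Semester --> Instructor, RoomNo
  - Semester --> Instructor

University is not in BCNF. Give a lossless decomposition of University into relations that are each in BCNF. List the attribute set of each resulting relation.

Candidate keys of the original relation: {RoomNo, StudentID}, {Semester}.
{Building, Instructor, RoomNo, Semester, StudentID}: {Instructor} determines {Building, Instructor} here but is not a superkey — split on Instructor --> Building, giving {Building, Instructor} and {Instructor, RoomNo, Semester, StudentID}.
{Building, Instructor}: every determinant is a superkey — BCNF.
{Instructor, RoomNo, Semester, StudentID}: every determinant is a superkey — BCNF.

{Building, Instructor}; {Instructor, RoomNo, Semester, StudentID}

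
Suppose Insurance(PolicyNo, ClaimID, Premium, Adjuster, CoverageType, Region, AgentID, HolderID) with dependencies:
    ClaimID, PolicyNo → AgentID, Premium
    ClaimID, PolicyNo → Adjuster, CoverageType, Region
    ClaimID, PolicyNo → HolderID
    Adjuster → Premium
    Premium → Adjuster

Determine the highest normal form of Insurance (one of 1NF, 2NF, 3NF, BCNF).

2NF

Candidate key: {ClaimID, PolicyNo}. Prime attributes: {ClaimID, PolicyNo}.
Adjuster → Premium: {Adjuster}⁺ = {Adjuster, Premium}, which is not all of the attributes, so the left side is not a superkey — BCNF is violated.
Adjuster → Premium has non-prime {Premium} on the right and a non-superkey on the left, so 3NF fails.
No proper subset of a key has a non-prime attribute in its closure, so there is no partial dependency; 2NF holds.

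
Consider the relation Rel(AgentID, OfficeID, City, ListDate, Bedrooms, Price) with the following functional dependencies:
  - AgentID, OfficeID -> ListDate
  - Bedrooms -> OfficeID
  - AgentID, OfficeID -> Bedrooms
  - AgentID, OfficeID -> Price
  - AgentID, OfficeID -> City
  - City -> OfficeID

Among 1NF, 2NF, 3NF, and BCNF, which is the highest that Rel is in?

3NF

Candidate keys: {AgentID, Bedrooms}, {AgentID, City}, {AgentID, OfficeID}. Prime attributes: {AgentID, Bedrooms, City, OfficeID}.
Bedrooms -> OfficeID breaks BCNF: {Bedrooms}⁺ = {Bedrooms, OfficeID}, so {Bedrooms} is not a superkey.
Since {OfficeID} ⊆ prime attributes and every other non-superkey FD also has a prime right side, the schema is in 3NF.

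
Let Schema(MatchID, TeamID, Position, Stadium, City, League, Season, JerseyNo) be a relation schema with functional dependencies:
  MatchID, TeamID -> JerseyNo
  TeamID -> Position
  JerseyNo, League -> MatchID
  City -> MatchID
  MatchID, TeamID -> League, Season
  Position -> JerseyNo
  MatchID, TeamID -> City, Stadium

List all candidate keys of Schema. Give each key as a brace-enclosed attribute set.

{City, TeamID}, {League, TeamID}, {MatchID, TeamID}

{TeamID} never appears on the right of any FD, so every key must include it.
{City, TeamID} is a candidate key since {City, TeamID}⁺ = {City, JerseyNo, League, MatchID, Position, Season, Stadium, TeamID} covers every attribute.
{League, TeamID} is a candidate key since {League, TeamID}⁺ = {City, JerseyNo, League, MatchID, Position, Season, Stadium, TeamID} covers every attribute.
{MatchID, TeamID} is a candidate key since {MatchID, TeamID}⁺ = {City, JerseyNo, League, MatchID, Position, Season, Stadium, TeamID} covers every attribute.
Any other superkey properly contains one of these, so there are no further candidate keys.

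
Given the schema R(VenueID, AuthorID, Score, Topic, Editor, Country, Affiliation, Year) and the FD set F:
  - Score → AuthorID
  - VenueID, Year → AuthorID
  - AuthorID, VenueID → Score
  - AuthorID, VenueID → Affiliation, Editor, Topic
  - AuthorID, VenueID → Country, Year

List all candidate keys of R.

{VenueID} never appears on the right of any FD, so every key must include it.
{AuthorID, VenueID}⁺ = {Affiliation, AuthorID, Country, Editor, Score, Topic, VenueID, Year} — all of the relation — so {AuthorID, VenueID} is a candidate key.
{Score, VenueID}⁺ = {Affiliation, AuthorID, Country, Editor, Score, Topic, VenueID, Year} — all of the relation — so {Score, VenueID} is a candidate key.
{VenueID, Year}⁺ = {Affiliation, AuthorID, Country, Editor, Score, Topic, VenueID, Year} — all of the relation — so {VenueID, Year} is a candidate key.
No proper subset of any of these is a key, and no other minimal superkey exists.

{AuthorID, VenueID}, {Score, VenueID}, {VenueID, Year}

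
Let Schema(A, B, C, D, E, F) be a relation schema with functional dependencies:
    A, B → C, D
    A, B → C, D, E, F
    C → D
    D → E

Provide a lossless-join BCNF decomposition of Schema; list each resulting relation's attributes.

{A, B, C, F}; {C, D}; {D, E}

Candidate key of the original relation: {A, B}.
In {A, B, C, D, E, F}, {C} is not a superkey ({C}⁺ restricted to this set is {C, D, E}), so split on C → D, E into {C, D, E} and {A, B, C, F}.
In {C, D, E}, {D} is not a superkey ({D}⁺ restricted to this set is {D, E}), so split on D → E into {D, E} and {C, D}.
{D, E}: every determinant is a superkey — BCNF.
{C, D}: every determinant is a superkey — BCNF.
{A, B, C, F}: every determinant is a superkey — BCNF.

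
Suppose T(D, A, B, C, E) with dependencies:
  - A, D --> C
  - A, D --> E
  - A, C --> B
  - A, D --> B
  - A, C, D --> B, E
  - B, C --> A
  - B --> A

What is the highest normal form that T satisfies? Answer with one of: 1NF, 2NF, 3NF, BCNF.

Candidate keys: {A, D}, {B, D}. Prime attributes: {A, B, D}.
A, C --> B breaks BCNF: {A, C}⁺ = {A, B, C}, so {A, C} is not a superkey.
Its right-hand attributes {B} are all prime, as are those of every other non-superkey FD — the relation is in 3NF.

3NF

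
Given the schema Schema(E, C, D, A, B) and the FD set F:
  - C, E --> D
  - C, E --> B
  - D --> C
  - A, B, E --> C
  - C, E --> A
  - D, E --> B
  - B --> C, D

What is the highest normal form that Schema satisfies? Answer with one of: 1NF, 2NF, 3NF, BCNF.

Candidate keys: {B, E}, {C, E}, {D, E}. Prime attributes: {B, C, D, E}.
For D --> C we have {D}⁺ = {C, D}; {D} is not a superkey, so BCNF fails.
Its right-hand attributes {C} are all prime, as are those of every other non-superkey FD — the relation is in 3NF.

3NF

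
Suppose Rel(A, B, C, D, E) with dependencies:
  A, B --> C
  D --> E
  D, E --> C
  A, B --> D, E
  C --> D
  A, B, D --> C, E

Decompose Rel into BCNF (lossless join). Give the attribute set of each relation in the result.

{A, B, D}; {C, D, E}

Candidate key of the original relation: {A, B}.
In {A, B, C, D, E}, {D} is not a superkey ({D}⁺ restricted to this set is {C, D, E}), so split on D --> C, E into {C, D, E} and {A, B, D}.
{C, D, E} is in BCNF.
{A, B, D} is in BCNF.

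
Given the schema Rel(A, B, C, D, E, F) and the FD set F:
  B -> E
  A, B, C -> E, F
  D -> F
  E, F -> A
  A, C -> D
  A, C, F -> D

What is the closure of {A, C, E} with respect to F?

Start with {A, C, E}.
A, C -> D applies; add {D} → now {A, C, D, E}.
D -> F applies; add {F} → now {A, C, D, E, F}.
No further FD applies.

{A, C, D, E, F}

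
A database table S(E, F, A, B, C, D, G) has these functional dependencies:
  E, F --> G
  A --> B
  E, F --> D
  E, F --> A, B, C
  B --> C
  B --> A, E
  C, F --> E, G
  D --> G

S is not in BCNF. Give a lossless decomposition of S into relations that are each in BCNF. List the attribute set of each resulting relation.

Candidate keys of the original relation: {A, F}, {B, F}, {C, F}, {E, F}.
Within {A, B, C, D, E, F, G}: {A}⁺ ∩ {A, B, C, D, E, F, G} = {A, B, C, E}, not the whole set, so A --> B, C, E violates BCNF; decompose into {A, B, C, E} and {A, D, F, G}.
{A, B, C, E}: every determinant is a superkey — BCNF.
Within {A, D, F, G}: {D}⁺ ∩ {A, D, F, G} = {D, G}, not the whole set, so D --> G violates BCNF; decompose into {D, G} and {A, D, F}.
{D, G}: every determinant is a superkey — BCNF.
{A, D, F}: every determinant is a superkey — BCNF.

{A, B, C, E}; {A, D, F}; {D, G}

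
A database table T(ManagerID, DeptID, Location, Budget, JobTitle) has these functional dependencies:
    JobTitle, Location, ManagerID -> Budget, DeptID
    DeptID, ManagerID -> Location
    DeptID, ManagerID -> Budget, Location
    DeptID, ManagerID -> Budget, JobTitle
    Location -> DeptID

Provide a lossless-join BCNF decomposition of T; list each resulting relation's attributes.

Candidate keys of the original relation: {DeptID, ManagerID}, {Location, ManagerID}.
Within {Budget, DeptID, JobTitle, Location, ManagerID}: {Location}⁺ ∩ {Budget, DeptID, JobTitle, Location, ManagerID} = {DeptID, Location}, not the whole set, so Location -> DeptID violates BCNF; decompose into {DeptID, Location} and {Budget, JobTitle, Location, ManagerID}.
{DeptID, Location} has no BCNF violation.
{Budget, JobTitle, Location, ManagerID} has no BCNF violation.

{Budget, JobTitle, Location, ManagerID}; {DeptID, Location}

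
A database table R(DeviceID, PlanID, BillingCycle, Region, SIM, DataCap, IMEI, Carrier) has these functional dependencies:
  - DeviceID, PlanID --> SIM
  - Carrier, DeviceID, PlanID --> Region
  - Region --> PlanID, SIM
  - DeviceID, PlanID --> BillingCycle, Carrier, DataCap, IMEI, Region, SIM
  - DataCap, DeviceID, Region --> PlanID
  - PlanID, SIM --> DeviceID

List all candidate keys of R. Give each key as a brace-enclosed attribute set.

{Region}⁺ = {BillingCycle, Carrier, DataCap, DeviceID, IMEI, PlanID, Region, SIM}, which is every attribute, so {Region} is a candidate key.
{DeviceID, PlanID}⁺ = {BillingCycle, Carrier, DataCap, DeviceID, IMEI, PlanID, Region, SIM}, which is every attribute, so {DeviceID, PlanID} is a candidate key.
{PlanID, SIM}⁺ = {BillingCycle, Carrier, DataCap, DeviceID, IMEI, PlanID, Region, SIM}, which is every attribute, so {PlanID, SIM} is a candidate key.
No proper subset of any of these is a key, and no other minimal superkey exists.

{DeviceID, PlanID}, {PlanID, SIM}, {Region}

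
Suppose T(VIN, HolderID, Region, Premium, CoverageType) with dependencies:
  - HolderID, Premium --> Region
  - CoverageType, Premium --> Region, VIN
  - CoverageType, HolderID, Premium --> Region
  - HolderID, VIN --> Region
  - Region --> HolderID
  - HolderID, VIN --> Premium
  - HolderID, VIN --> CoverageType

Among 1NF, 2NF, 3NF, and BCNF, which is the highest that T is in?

Candidate keys: {CoverageType, Premium}, {HolderID, VIN}, {Region, VIN}. Prime attributes: {CoverageType, HolderID, Premium, Region, VIN}.
For HolderID, Premium --> Region we have {HolderID, Premium}⁺ = {HolderID, Premium, Region}; {HolderID, Premium} is not a superkey, so BCNF fails.
But every attribute on its right side ({Region}) is prime, and the same holds for every other non-superkey FD, so 3NF still holds.

3NF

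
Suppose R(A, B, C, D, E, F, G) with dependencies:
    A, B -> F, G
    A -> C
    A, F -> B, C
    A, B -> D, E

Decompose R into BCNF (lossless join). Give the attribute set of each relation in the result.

{A, B, D, E, F, G}; {A, C}

Candidate keys of the original relation: {A, B}, {A, F}.
{A, B, C, D, E, F, G}: {A} determines {A, C} here but is not a superkey — split on A -> C, giving {A, C} and {A, B, D, E, F, G}.
{A, C}: every determinant is a superkey — BCNF.
{A, B, D, E, F, G}: every determinant is a superkey — BCNF.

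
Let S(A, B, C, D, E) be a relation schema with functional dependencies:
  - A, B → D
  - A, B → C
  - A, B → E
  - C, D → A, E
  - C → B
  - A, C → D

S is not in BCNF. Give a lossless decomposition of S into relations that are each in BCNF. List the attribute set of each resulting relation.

Candidate keys of the original relation: {A, B}, {A, C}, {C, D}.
Within {A, B, C, D, E}: {C}⁺ ∩ {A, B, C, D, E} = {B, C}, not the whole set, so C → B violates BCNF; decompose into {B, C} and {A, C, D, E}.
{B, C} has no BCNF violation.
{A, C, D, E} has no BCNF violation.

{A, C, D, E}; {B, C}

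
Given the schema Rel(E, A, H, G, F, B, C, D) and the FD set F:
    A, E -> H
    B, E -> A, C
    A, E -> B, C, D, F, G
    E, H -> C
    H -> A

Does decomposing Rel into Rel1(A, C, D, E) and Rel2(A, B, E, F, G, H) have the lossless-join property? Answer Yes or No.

Yes

The shared attributes are {A, E} and {A, E}⁺ = {A, B, C, D, E, F, G, H}.
Rel1 is contained in that closure, so Rel1 ∩ Rel2 -> Rel1 holds and the join is lossless.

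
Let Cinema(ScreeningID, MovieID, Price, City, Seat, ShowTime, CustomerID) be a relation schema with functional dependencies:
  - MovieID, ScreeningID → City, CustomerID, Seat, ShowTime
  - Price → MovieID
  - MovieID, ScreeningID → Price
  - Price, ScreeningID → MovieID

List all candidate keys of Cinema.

Attributes never on any right-hand side: {ScreeningID} — every candidate key must contain it.
{MovieID, ScreeningID} is a candidate key since {MovieID, ScreeningID}⁺ = {City, CustomerID, MovieID, Price, ScreeningID, Seat, ShowTime} covers every attribute.
{Price, ScreeningID} is a candidate key since {Price, ScreeningID}⁺ = {City, CustomerID, MovieID, Price, ScreeningID, Seat, ShowTime} covers every attribute.
Any other superkey properly contains one of these, so there are no further candidate keys.

{MovieID, ScreeningID}, {Price, ScreeningID}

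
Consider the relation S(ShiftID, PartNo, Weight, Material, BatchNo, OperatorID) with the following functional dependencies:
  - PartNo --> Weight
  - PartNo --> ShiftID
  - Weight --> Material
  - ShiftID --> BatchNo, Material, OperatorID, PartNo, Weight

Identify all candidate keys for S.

{PartNo}, {ShiftID}

Closure of {PartNo} is {BatchNo, Material, OperatorID, PartNo, ShiftID, Weight}, the whole schema; {PartNo} is a candidate key.
Closure of {ShiftID} is {BatchNo, Material, OperatorID, PartNo, ShiftID, Weight}, the whole schema; {ShiftID} is a candidate key.
Any other superkey properly contains one of these, so there are no further candidate keys.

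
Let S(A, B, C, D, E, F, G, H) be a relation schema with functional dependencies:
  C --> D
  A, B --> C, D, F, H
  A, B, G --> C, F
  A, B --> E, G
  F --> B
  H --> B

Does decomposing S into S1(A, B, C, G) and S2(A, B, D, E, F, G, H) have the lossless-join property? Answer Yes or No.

Yes

S1 ∩ S2 = {A, B, G}; its closure under F is {A, B, C, D, E, F, G, H}.
Since S1 ⊆ {A, B, C, D, E, F, G, H}, the intersection is a superkey of S1; the decomposition is lossless.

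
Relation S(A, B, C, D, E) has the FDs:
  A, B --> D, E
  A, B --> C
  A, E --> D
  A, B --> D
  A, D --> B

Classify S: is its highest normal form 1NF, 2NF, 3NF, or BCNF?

Candidate keys: {A, B}, {A, D}, {A, E}. Prime attributes: {A, B, D, E}.
Each dependency's left side is a superkey — BCNF holds.

BCNF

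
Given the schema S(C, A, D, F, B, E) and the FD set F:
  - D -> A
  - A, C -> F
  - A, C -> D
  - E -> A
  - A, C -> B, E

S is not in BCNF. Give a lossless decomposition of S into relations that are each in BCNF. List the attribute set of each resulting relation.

{A, D}; {B, C, D, E, F}

Candidate keys of the original relation: {A, C}, {C, D}, {C, E}.
{A, B, C, D, E, F}: {D} determines {A, D} here but is not a superkey — split on D -> A, giving {A, D} and {B, C, D, E, F}.
{A, D} is in BCNF.
{B, C, D, E, F} is in BCNF.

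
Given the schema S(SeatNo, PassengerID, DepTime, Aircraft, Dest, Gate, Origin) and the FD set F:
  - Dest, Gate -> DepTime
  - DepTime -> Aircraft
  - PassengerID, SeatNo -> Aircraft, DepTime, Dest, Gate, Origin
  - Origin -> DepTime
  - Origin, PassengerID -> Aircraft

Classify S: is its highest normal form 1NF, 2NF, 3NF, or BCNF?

2NF

Candidate key: {PassengerID, SeatNo}. Prime attributes: {PassengerID, SeatNo}.
For Dest, Gate -> DepTime we have {Dest, Gate}⁺ = {Aircraft, DepTime, Dest, Gate}; {Dest, Gate} is not a superkey, so BCNF fails.
Because {DepTime} is non-prime and the left side of Dest, Gate -> DepTime is not a superkey, the relation is not in 3NF.
No non-prime attribute depends on a proper subset of any candidate key, so 2NF holds.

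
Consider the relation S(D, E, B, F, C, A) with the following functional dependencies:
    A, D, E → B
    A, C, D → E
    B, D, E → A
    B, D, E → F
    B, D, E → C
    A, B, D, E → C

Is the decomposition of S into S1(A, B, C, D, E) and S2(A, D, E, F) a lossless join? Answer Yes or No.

Yes

Common attributes: {A, D, E}; their closure is {A, B, C, D, E, F}.
S1 is contained in that closure, so S1 ∩ S2 → S1 holds and the join is lossless.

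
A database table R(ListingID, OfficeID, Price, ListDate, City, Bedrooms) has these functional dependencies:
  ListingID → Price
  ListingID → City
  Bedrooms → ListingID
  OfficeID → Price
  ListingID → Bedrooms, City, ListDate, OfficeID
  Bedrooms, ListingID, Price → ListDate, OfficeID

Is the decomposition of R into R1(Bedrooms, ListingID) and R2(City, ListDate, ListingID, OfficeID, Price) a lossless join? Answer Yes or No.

Yes

R1 ∩ R2 = {ListingID}; its closure under F is {Bedrooms, City, ListDate, ListingID, OfficeID, Price}.
R1 is contained in that closure, so R1 ∩ R2 → R1 holds and the join is lossless.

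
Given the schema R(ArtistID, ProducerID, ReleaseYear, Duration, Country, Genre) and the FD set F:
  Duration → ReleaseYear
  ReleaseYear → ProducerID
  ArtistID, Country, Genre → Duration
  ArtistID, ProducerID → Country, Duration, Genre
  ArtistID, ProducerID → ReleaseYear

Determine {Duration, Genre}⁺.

Start with {Duration, Genre}.
Duration → ReleaseYear applies; add {ReleaseYear} → now {Duration, Genre, ReleaseYear}.
ReleaseYear → ProducerID applies; add {ProducerID} → now {Duration, Genre, ProducerID, ReleaseYear}.
No further FD applies.

{Duration, Genre, ProducerID, ReleaseYear}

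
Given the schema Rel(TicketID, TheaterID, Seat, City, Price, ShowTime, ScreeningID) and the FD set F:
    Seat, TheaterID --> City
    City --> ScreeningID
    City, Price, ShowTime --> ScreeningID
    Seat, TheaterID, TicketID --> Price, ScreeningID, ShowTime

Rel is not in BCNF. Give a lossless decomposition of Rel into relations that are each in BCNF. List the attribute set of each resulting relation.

Candidate key of the original relation: {Seat, TheaterID, TicketID}.
{City, Price, ScreeningID, Seat, ShowTime, TheaterID, TicketID}: {Seat, TheaterID} determines {City, ScreeningID, Seat, TheaterID} here but is not a superkey — split on Seat, TheaterID --> City, ScreeningID, giving {City, ScreeningID, Seat, TheaterID} and {Price, Seat, ShowTime, TheaterID, TicketID}.
{City, ScreeningID, Seat, TheaterID}: {City} determines {City, ScreeningID} here but is not a superkey — split on City --> ScreeningID, giving {City, ScreeningID} and {City, Seat, TheaterID}.
{City, ScreeningID} has no BCNF violation.
{City, Seat, TheaterID} has no BCNF violation.
{Price, Seat, ShowTime, TheaterID, TicketID} has no BCNF violation.

{City, ScreeningID}; {City, Seat, TheaterID}; {Price, Seat, ShowTime, TheaterID, TicketID}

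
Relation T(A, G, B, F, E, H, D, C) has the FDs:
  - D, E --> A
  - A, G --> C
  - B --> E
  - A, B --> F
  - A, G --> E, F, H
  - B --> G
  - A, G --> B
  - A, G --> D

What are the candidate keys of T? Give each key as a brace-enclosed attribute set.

{A, B}⁺ = {A, B, C, D, E, F, G, H}, which is every attribute, so {A, B} is a candidate key.
{A, G}⁺ = {A, B, C, D, E, F, G, H}, which is every attribute, so {A, G} is a candidate key.
{B, D}⁺ = {A, B, C, D, E, F, G, H}, which is every attribute, so {B, D} is a candidate key.
{D, E, G}⁺ = {A, B, C, D, E, F, G, H}, which is every attribute, so {D, E, G} is a candidate key.
Any other superkey properly contains one of these, so there are no further candidate keys.

{A, B}, {A, G}, {B, D}, {D, E, G}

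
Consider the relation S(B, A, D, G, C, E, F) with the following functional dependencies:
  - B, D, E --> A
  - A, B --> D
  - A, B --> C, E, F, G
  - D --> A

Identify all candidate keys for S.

{B} never appears on the right of any FD, so every key must include it.
Closure of {A, B} is {A, B, C, D, E, F, G}, the whole schema; {A, B} is a candidate key.
Closure of {B, D} is {A, B, C, D, E, F, G}, the whole schema; {B, D} is a candidate key.
No proper subset of any of these is a key, and no other minimal superkey exists.

{A, B}, {B, D}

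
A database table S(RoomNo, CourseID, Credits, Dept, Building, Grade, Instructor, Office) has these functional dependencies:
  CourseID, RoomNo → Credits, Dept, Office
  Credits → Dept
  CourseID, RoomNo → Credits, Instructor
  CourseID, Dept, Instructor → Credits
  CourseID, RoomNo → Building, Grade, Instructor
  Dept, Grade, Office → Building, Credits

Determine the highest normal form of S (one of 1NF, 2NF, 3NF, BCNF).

2NF

Candidate key: {CourseID, RoomNo}. Prime attributes: {CourseID, RoomNo}.
Credits → Dept breaks BCNF: {Credits}⁺ = {Credits, Dept}, so {Credits} is not a superkey.
Credits → Dept has non-prime {Dept} on the right and a non-superkey on the left, so 3NF fails.
Checking every proper subset of each key, none determines a non-prime attribute — 2NF is satisfied.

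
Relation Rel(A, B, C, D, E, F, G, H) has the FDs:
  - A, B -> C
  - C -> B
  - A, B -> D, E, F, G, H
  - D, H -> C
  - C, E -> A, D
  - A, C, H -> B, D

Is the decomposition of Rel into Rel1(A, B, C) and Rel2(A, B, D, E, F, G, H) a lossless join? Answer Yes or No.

Rel1 ∩ Rel2 = {A, B}; its closure under F is {A, B, C, D, E, F, G, H}.
Rel1 is contained in that closure, so Rel1 ∩ Rel2 -> Rel1 holds and the join is lossless.

Yes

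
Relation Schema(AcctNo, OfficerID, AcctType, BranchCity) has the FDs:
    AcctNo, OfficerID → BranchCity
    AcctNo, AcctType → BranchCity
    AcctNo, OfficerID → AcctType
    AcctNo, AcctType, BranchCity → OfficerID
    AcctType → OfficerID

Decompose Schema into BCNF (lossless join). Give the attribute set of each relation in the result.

Candidate keys of the original relation: {AcctNo, AcctType}, {AcctNo, OfficerID}.
Within {AcctNo, AcctType, BranchCity, OfficerID}: {AcctType}⁺ ∩ {AcctNo, AcctType, BranchCity, OfficerID} = {AcctType, OfficerID}, not the whole set, so AcctType → OfficerID violates BCNF; decompose into {AcctType, OfficerID} and {AcctNo, AcctType, BranchCity}.
{AcctType, OfficerID}: every determinant is a superkey — BCNF.
{AcctNo, AcctType, BranchCity}: every determinant is a superkey — BCNF.

{AcctNo, AcctType, BranchCity}; {AcctType, OfficerID}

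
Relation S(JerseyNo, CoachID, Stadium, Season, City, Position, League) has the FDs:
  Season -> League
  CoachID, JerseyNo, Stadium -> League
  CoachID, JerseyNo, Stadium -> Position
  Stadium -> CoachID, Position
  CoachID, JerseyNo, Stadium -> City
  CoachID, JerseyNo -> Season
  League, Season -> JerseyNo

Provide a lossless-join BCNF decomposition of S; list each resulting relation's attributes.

{City, Season, Stadium}; {CoachID, Position, Stadium}; {JerseyNo, League, Season}

Candidate keys of the original relation: {JerseyNo, Stadium}, {Season, Stadium}.
In {City, CoachID, JerseyNo, League, Position, Season, Stadium}, {Season} is not a superkey ({Season}⁺ restricted to this set is {JerseyNo, League, Season}), so split on Season -> JerseyNo, League into {JerseyNo, League, Season} and {City, CoachID, Position, Season, Stadium}.
{JerseyNo, League, Season} has no BCNF violation.
In {City, CoachID, Position, Season, Stadium}, {Stadium} is not a superkey ({Stadium}⁺ restricted to this set is {CoachID, Position, Stadium}), so split on Stadium -> CoachID, Position into {CoachID, Position, Stadium} and {City, Season, Stadium}.
{CoachID, Position, Stadium} has no BCNF violation.
{City, Season, Stadium} has no BCNF violation.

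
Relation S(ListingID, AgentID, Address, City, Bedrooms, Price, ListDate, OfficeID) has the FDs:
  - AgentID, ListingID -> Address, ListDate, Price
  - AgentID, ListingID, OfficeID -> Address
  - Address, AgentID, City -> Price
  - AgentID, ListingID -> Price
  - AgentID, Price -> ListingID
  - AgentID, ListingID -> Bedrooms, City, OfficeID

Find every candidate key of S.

No FD produces {AgentID}, so it must be in every candidate key.
Closure of {AgentID, ListingID} is {Address, AgentID, Bedrooms, City, ListDate, ListingID, OfficeID, Price}, the whole schema; {AgentID, ListingID} is a candidate key.
Closure of {AgentID, Price} is {Address, AgentID, Bedrooms, City, ListDate, ListingID, OfficeID, Price}, the whole schema; {AgentID, Price} is a candidate key.
Closure of {Address, AgentID, City} is {Address, AgentID, Bedrooms, City, ListDate, ListingID, OfficeID, Price}, the whole schema; {Address, AgentID, City} is a candidate key.
No proper subset of any of these is a key, and no other minimal superkey exists.

{Address, AgentID, City}, {AgentID, ListingID}, {AgentID, Price}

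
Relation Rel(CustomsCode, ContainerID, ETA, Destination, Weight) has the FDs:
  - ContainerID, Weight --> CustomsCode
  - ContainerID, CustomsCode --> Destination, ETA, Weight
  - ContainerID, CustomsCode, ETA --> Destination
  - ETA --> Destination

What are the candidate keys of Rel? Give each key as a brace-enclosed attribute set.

No FD produces {ContainerID}, so it must be in every candidate key.
{ContainerID, CustomsCode}⁺ = {ContainerID, CustomsCode, Destination, ETA, Weight} — all of the relation — so {ContainerID, CustomsCode} is a candidate key.
{ContainerID, Weight}⁺ = {ContainerID, CustomsCode, Destination, ETA, Weight} — all of the relation — so {ContainerID, Weight} is a candidate key.
No proper subset of any of these is a key, and no other minimal superkey exists.

{ContainerID, CustomsCode}, {ContainerID, Weight}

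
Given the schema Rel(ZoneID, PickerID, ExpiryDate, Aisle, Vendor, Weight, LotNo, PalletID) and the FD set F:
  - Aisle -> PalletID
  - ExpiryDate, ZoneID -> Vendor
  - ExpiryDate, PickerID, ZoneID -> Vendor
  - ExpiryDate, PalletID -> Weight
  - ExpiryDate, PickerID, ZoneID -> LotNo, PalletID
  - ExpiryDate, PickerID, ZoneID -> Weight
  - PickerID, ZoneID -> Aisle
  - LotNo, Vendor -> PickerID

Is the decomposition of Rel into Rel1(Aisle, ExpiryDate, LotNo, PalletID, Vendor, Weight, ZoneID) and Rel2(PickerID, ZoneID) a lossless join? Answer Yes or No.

No

Common attributes: {ZoneID}; their closure is {ZoneID}.
Neither Rel1 nor Rel2 is contained in that closure, so the decomposition is lossy.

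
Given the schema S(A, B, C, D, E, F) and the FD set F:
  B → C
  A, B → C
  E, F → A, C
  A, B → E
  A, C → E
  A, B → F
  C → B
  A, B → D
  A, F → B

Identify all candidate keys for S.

{A, B}, {A, C}, {A, F}, {E, F}

{A, B}⁺ = {A, B, C, D, E, F}, which is every attribute, so {A, B} is a candidate key.
{A, C}⁺ = {A, B, C, D, E, F}, which is every attribute, so {A, C} is a candidate key.
{A, F}⁺ = {A, B, C, D, E, F}, which is every attribute, so {A, F} is a candidate key.
{E, F}⁺ = {A, B, C, D, E, F}, which is every attribute, so {E, F} is a candidate key.
Any other superkey properly contains one of these, so there are no further candidate keys.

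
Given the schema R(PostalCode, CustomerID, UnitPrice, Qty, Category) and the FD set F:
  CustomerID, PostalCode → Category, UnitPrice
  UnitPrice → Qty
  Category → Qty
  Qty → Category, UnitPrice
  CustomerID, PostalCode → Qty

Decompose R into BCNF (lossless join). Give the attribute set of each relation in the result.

Candidate key of the original relation: {CustomerID, PostalCode}.
In {Category, CustomerID, PostalCode, Qty, UnitPrice}, {UnitPrice} is not a superkey ({UnitPrice}⁺ restricted to this set is {Category, Qty, UnitPrice}), so split on UnitPrice → Category, Qty into {Category, Qty, UnitPrice} and {CustomerID, PostalCode, UnitPrice}.
{Category, Qty, UnitPrice} has no BCNF violation.
{CustomerID, PostalCode, UnitPrice} has no BCNF violation.

{Category, Qty, UnitPrice}; {CustomerID, PostalCode, UnitPrice}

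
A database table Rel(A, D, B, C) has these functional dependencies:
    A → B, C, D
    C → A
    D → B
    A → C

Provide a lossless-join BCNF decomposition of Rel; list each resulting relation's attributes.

{A, C, D}; {B, D}

Candidate keys of the original relation: {A}, {C}.
Within {A, B, C, D}: {D}⁺ ∩ {A, B, C, D} = {B, D}, not the whole set, so D → B violates BCNF; decompose into {B, D} and {A, C, D}.
{B, D}: every determinant is a superkey — BCNF.
{A, C, D}: every determinant is a superkey — BCNF.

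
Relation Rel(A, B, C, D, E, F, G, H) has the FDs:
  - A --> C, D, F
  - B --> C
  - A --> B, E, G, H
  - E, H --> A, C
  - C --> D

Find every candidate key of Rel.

{A}⁺ = {A, B, C, D, E, F, G, H} — all of the relation — so {A} is a candidate key.
{E, H}⁺ = {A, B, C, D, E, F, G, H} — all of the relation — so {E, H} is a candidate key.
No proper subset of any of these is a key, and no other minimal superkey exists.

{A}, {E, H}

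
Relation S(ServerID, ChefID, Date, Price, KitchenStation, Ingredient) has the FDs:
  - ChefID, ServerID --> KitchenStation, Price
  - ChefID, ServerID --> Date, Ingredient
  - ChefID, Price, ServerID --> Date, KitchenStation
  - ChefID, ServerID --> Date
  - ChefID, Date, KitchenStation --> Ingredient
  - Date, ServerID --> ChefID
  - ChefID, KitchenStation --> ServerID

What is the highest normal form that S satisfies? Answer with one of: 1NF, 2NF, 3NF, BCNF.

BCNF

Candidate keys: {ChefID, KitchenStation}, {ChefID, ServerID}, {Date, ServerID}. Prime attributes: {ChefID, Date, KitchenStation, ServerID}.
The left-hand side of every FD is a superkey, so BCNF is satisfied.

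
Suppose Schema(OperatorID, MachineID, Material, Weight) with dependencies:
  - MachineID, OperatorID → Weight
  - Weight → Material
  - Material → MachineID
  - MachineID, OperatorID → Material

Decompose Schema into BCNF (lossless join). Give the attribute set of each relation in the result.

{MachineID, Material}; {Material, Weight}; {OperatorID, Weight}

Candidate keys of the original relation: {MachineID, OperatorID}, {Material, OperatorID}, {OperatorID, Weight}.
Within {MachineID, Material, OperatorID, Weight}: {Weight}⁺ ∩ {MachineID, Material, OperatorID, Weight} = {MachineID, Material, Weight}, not the whole set, so Weight → MachineID, Material violates BCNF; decompose into {MachineID, Material, Weight} and {OperatorID, Weight}.
Within {MachineID, Material, Weight}: {Material}⁺ ∩ {MachineID, Material, Weight} = {MachineID, Material}, not the whole set, so Material → MachineID violates BCNF; decompose into {MachineID, Material} and {Material, Weight}.
{MachineID, Material} has no BCNF violation.
{Material, Weight} has no BCNF violation.
{OperatorID, Weight} has no BCNF violation.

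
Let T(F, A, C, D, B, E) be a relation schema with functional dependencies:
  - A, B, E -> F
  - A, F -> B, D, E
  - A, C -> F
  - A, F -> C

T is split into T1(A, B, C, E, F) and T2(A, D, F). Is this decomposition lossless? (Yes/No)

T1 ∩ T2 = {A, F}; its closure under F is {A, B, C, D, E, F}.
T1 is contained in that closure, so T1 ∩ T2 -> T1 holds and the join is lossless.

Yes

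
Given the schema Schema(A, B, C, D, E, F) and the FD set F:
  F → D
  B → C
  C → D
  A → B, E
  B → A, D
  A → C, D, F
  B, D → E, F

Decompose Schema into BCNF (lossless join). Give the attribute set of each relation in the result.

Candidate keys of the original relation: {A}, {B}.
Within {A, B, C, D, E, F}: {F}⁺ ∩ {A, B, C, D, E, F} = {D, F}, not the whole set, so F → D violates BCNF; decompose into {D, F} and {A, B, C, E, F}.
{D, F}: every determinant is a superkey — BCNF.
{A, B, C, E, F}: every determinant is a superkey — BCNF.

{A, B, C, E, F}; {D, F}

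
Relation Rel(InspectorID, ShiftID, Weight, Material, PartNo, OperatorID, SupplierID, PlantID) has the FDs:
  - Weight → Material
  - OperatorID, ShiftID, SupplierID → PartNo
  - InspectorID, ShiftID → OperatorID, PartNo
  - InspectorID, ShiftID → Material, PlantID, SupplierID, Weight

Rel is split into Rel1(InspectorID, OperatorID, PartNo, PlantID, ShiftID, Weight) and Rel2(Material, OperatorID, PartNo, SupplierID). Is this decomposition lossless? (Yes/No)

Common attributes: {OperatorID, PartNo}; their closure is {OperatorID, PartNo}.
Rel1 ⊄ {OperatorID, PartNo} and Rel2 ⊄ {OperatorID, PartNo}, so the split is lossy.

No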